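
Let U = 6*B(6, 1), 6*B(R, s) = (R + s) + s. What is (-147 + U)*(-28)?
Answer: 3892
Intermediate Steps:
B(R, s) = s/3 + R/6 (B(R, s) = ((R + s) + s)/6 = (R + 2*s)/6 = s/3 + R/6)
U = 8 (U = 6*((⅓)*1 + (⅙)*6) = 6*(⅓ + 1) = 6*(4/3) = 8)
(-147 + U)*(-28) = (-147 + 8)*(-28) = -139*(-28) = 3892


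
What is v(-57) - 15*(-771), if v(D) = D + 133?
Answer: 11641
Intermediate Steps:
v(D) = 133 + D
v(-57) - 15*(-771) = (133 - 57) - 15*(-771) = 76 - 1*(-11565) = 76 + 11565 = 11641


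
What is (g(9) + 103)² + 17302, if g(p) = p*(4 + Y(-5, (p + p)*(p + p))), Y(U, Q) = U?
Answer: 26138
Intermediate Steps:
g(p) = -p (g(p) = p*(4 - 5) = p*(-1) = -p)
(g(9) + 103)² + 17302 = (-1*9 + 103)² + 17302 = (-9 + 103)² + 17302 = 94² + 17302 = 8836 + 17302 = 26138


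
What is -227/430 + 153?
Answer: 65563/430 ≈ 152.47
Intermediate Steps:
-227/430 + 153 = 65563/430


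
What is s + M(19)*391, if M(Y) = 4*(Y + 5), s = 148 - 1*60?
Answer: 37624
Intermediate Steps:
s = 88 (s = 148 - 60 = 88)
M(Y) = 20 + 4*Y (M(Y) = 4*(5 + Y) = 20 + 4*Y)
s + M(19)*391 = 88 + (20 + 4*19)*391 = 88 + (20 + 76)*391 = 88 + 96*391 = 88 + 37536 = 37624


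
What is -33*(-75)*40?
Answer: 99000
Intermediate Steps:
-33*(-75)*40 = 2475*40 = 99000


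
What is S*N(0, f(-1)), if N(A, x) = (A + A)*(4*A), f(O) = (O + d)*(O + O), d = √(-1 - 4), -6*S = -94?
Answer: 0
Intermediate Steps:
S = 47/3 (S = -⅙*(-94) = 47/3 ≈ 15.667)
d = I*√5 (d = √(-5) = I*√5 ≈ 2.2361*I)
f(O) = 2*O*(O + I*√5) (f(O) = (O + I*√5)*(O + O) = (O + I*√5)*(2*O) = 2*O*(O + I*√5))
N(A, x) = 8*A² (N(A, x) = (2*A)*(4*A) = 8*A²)
S*N(0, f(-1)) = 47*(8*0²)/3 = 47*(8*0)/3 = (47/3)*0 = 0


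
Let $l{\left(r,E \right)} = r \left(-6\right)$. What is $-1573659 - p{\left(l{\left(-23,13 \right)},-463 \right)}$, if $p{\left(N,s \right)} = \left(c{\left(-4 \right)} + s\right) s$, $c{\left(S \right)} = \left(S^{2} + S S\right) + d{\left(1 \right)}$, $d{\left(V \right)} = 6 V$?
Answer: $-1770434$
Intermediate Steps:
$l{\left(r,E \right)} = - 6 r$
$c{\left(S \right)} = 6 + 2 S^{2}$ ($c{\left(S \right)} = \left(S^{2} + S S\right) + 6 \cdot 1 = \left(S^{2} + S^{2}\right) + 6 = 2 S^{2} + 6 = 6 + 2 S^{2}$)
$p{\left(N,s \right)} = s \left(38 + s\right)$ ($p{\left(N,s \right)} = \left(\left(6 + 2 \left(-4\right)^{2}\right) + s\right) s = \left(\left(6 + 2 \cdot 16\right) + s\right) s = \left(\left(6 + 32\right) + s\right) s = \left(38 + s\right) s = s \left(38 + s\right)$)
$-1573659 - p{\left(l{\left(-23,13 \right)},-463 \right)} = -1573659 - - 463 \left(38 - 463\right) = -1573659 - \left(-463\right) \left(-425\right) = -1573659 - 196775 = -1770434$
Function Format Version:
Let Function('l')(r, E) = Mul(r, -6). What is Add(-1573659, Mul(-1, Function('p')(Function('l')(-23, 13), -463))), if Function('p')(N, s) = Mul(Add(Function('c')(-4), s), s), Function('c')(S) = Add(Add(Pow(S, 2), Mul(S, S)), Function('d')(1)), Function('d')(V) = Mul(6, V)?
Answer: -1770434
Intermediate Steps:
Function('l')(r, E) = Mul(-6, r)
Function('c')(S) = Add(6, Mul(2, Pow(S, 2))) (Function('c')(S) = Add(Add(Pow(S, 2), Mul(S, S)), Mul(6, 1)) = Add(Add(Pow(S, 2), Pow(S, 2)), 6) = Add(Mul(2, Pow(S, 2)), 6) = Add(6, Mul(2, Pow(S, 2))))
Function('p')(N, s) = Mul(s, Add(38, s)) (Function('p')(N, s) = Mul(Add(Add(6, Mul(2, Pow(-4, 2))), s), s) = Mul(Add(Add(6, Mul(2, 16)), s), s) = Mul(Add(Add(6, 32), s), s) = Mul(Add(38, s), s) = Mul(s, Add(38, s)))
Add(-1573659, Mul(-1, Function('p')(Function('l')(-23, 13), -463))) = Add(-1573659, Mul(-1, Mul(-463, Add(38, -463)))) = Add(-1573659, Mul(-1, Mul(-463, -425))) = Add(-1573659, Mul(-1, 196775)) = Add(-1573659, -196775) = -1770434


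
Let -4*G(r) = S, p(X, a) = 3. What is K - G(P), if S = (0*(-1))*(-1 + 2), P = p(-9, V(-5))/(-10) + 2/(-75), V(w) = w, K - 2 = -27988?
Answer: -27986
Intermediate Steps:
K = -27986 (K = 2 - 27988 = -27986)
P = -49/150 (P = 3/(-10) + 2/(-75) = 3*(-⅒) + 2*(-1/75) = -3/10 - 2/75 = -49/150 ≈ -0.32667)
S = 0 (S = 0*1 = 0)
G(r) = 0 (G(r) = -¼*0 = 0)
K - G(P) = -27986 - 1*0 = -27986 + 0 = -27986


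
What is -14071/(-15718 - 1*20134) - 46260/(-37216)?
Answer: 136386241/83391752 ≈ 1.6355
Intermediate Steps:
-14071/(-15718 - 1*20134) - 46260/(-37216) = -14071/(-15718 - 20134) - 46260*(-1/37216) = -14071/(-35852) + 11565/9304 = -14071*(-1/35852) + 11565/9304 = 14071/35852 + 11565/9304 = 136386241/83391752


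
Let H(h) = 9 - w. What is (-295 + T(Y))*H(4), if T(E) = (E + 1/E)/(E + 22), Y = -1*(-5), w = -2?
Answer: -437789/135 ≈ -3242.9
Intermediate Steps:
H(h) = 11 (H(h) = 9 - 1*(-2) = 9 + 2 = 11)
Y = 5
T(E) = (E + 1/E)/(22 + E)
(-295 + T(Y))*H(4) = (-295 + (1 + 5²)/(5*(22 + 5)))*11 = (-295 + (⅕)*(1 + 25)/27)*11 = (-295 + (⅕)*(1/27)*26)*11 = (-295 + 26/135)*11 = -39799/135*11 = -437789/135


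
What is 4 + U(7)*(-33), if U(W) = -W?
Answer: 235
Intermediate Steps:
4 + U(7)*(-33) = 4 - 1*7*(-33) = 4 - 7*(-33) = 4 + 231 = 235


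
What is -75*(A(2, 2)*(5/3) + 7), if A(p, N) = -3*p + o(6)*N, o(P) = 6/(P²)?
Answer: 550/3 ≈ 183.33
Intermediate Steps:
o(P) = 6/P²
A(p, N) = -3*p + N/6 (A(p, N) = -3*p + (6/6²)*N = -3*p + (6*(1/36))*N = -3*p + N/6)
-75*(A(2, 2)*(5/3) + 7) = -75*((-3*2 + (⅙)*2)*(5/3) + 7) = -75*((-6 + ⅓)*(5*(⅓)) + 7) = -75*(-17/3*5/3 + 7) = -75*(-85/9 + 7) = -75*(-22/9) = 550/3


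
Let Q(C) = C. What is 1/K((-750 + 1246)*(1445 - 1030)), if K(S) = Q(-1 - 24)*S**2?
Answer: -1/1059252640000 ≈ -9.4406e-13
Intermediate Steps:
K(S) = -25*S**2 (K(S) = (-1 - 24)*S**2 = -25*S**2)
1/K((-750 + 1246)*(1445 - 1030)) = 1/(-25*(-750 + 1246)**2*(1445 - 1030)**2) = 1/(-25*(496*415)**2) = 1/(-25*205840**2) = 1/(-25*42370105600) = 1/(-1059252640000) = -1/1059252640000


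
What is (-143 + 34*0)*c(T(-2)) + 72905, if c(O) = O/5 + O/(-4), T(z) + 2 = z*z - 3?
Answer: 1457957/20 ≈ 72898.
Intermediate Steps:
T(z) = -5 + z² (T(z) = -2 + (z*z - 3) = -2 + (z² - 3) = -2 + (-3 + z²) = -5 + z²)
c(O) = -O/20 (c(O) = O*(⅕) + O*(-¼) = O/5 - O/4 = -O/20)
(-143 + 34*0)*c(T(-2)) + 72905 = (-143 + 34*0)*(-(-5 + (-2)²)/20) + 72905 = (-143 + 0)*(-(-5 + 4)/20) + 72905 = -(-143)*(-1)/20 + 72905 = -143*1/20 + 72905 = -143/20 + 72905 = 1457957/20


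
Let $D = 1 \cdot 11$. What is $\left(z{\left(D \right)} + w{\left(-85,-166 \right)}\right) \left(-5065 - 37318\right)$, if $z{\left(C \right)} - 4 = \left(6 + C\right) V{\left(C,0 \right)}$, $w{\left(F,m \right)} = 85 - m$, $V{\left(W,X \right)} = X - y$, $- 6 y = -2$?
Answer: $- \frac{31702484}{3} \approx -1.0567 \cdot 10^{7}$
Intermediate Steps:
$y = \frac{1}{3}$ ($y = \left(- \frac{1}{6}\right) \left(-2\right) = \frac{1}{3} \approx 0.33333$)
$V{\left(W,X \right)} = - \frac{1}{3} + X$ ($V{\left(W,X \right)} = X - \frac{1}{3} = - \frac{1}{3} + X$)
$D = 11$
$z{\left(C \right)} = 2 - \frac{C}{3}$ ($z{\left(C \right)} = 4 + \left(6 + C\right) \left(- \frac{1}{3} + 0\right) = 4 + \left(6 + C\right) \left(- \frac{1}{3}\right) = 4 - \left(2 + \frac{C}{3}\right) = 2 - \frac{C}{3}$)
$\left(z{\left(D \right)} + w{\left(-85,-166 \right)}\right) \left(-5065 - 37318\right) = \left(\left(2 - \frac{11}{3}\right) + \left(85 - -166\right)\right) \left(-5065 - 37318\right) = \left(\left(2 - \frac{11}{3}\right) + \left(85 + 166\right)\right) \left(-42383\right) = \left(- \frac{5}{3} + 251\right) \left(-42383\right) = \frac{748}{3} \left(-42383\right) = - \frac{31702484}{3}$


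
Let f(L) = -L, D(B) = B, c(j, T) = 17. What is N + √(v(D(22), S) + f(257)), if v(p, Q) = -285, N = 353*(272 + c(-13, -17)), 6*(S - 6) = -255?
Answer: 102017 + I*√542 ≈ 1.0202e+5 + 23.281*I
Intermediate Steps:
S = -73/2 (S = 6 + (⅙)*(-255) = 6 - 85/2 = -73/2 ≈ -36.500)
N = 102017 (N = 353*(272 + 17) = 353*289 = 102017)
N + √(v(D(22), S) + f(257)) = 102017 + √(-285 - 1*257) = 102017 + √(-285 - 257) = 102017 + √(-542) = 102017 + I*√542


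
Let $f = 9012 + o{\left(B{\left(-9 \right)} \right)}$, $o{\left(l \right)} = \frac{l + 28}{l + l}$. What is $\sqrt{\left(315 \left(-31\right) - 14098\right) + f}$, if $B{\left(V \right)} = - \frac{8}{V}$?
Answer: $\frac{7 i \sqrt{1211}}{2} \approx 121.8 i$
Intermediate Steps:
$o{\left(l \right)} = \frac{28 + l}{2 l}$
$f = \frac{36113}{4}$ ($f = 9012 + \frac{28 - \frac{8}{-9}}{2 \left(- \frac{8}{-9}\right)} = 9012 + \frac{28 - - \frac{8}{9}}{2 \left(\left(-8\right) \left(- \frac{1}{9}\right)\right)} = 9012 + \frac{28 + \frac{8}{9}}{2 \cdot \frac{8}{9}} = 9012 + \frac{1}{2} \cdot \frac{9}{8} \cdot \frac{260}{9} = 9012 + \frac{65}{4} = \frac{36113}{4} \approx 9028.3$)
$\sqrt{\left(315 \left(-31\right) - 14098\right) + f} = \sqrt{\left(315 \left(-31\right) - 14098\right) + \frac{36113}{4}} = \sqrt{\left(-9765 - 14098\right) + \frac{36113}{4}} = \sqrt{-23863 + \frac{36113}{4}} = \sqrt{- \frac{59339}{4}} = \frac{7 i \sqrt{1211}}{2}$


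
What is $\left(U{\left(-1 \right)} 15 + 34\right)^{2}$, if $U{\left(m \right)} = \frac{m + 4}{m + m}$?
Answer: $\frac{529}{4} \approx 132.25$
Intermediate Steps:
$U{\left(m \right)} = \frac{4 + m}{2 m}$
$\left(U{\left(-1 \right)} 15 + 34\right)^{2} = \left(\frac{4 - 1}{2 \left(-1\right)} 15 + 34\right)^{2} = \left(\frac{1}{2} \left(-1\right) 3 \cdot 15 + 34\right)^{2} = \left(\left(- \frac{3}{2}\right) 15 + 34\right)^{2} = \left(- \frac{45}{2} + 34\right)^{2} = \left(\frac{23}{2}\right)^{2} = \frac{529}{4}$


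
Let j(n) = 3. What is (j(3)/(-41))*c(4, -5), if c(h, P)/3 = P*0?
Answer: 0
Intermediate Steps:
c(h, P) = 0 (c(h, P) = 3*(P*0) = 3*0 = 0)
(j(3)/(-41))*c(4, -5) = (3/(-41))*0 = (3*(-1/41))*0 = -3/41*0 = 0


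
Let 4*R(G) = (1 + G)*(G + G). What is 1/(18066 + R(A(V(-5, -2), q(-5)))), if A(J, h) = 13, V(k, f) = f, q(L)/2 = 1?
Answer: 1/18157 ≈ 5.5075e-5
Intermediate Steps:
q(L) = 2 (q(L) = 2*1 = 2)
R(G) = G*(1 + G)/2 (R(G) = ((1 + G)*(G + G))/4 = ((1 + G)*(2*G))/4 = (2*G*(1 + G))/4 = G*(1 + G)/2)
1/(18066 + R(A(V(-5, -2), q(-5)))) = 1/(18066 + (1/2)*13*(1 + 13)) = 1/(18066 + (1/2)*13*14) = 1/(18066 + 91) = 1/18157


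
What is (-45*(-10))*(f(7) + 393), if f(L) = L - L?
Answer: 176850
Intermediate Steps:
f(L) = 0
(-45*(-10))*(f(7) + 393) = (-45*(-10))*(0 + 393) = 450*393 = 176850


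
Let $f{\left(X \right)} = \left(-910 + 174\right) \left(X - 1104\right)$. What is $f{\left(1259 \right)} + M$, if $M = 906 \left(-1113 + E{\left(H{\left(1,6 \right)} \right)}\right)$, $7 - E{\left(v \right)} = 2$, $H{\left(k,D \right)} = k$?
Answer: $-1117928$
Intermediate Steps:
$E{\left(v \right)} = 5$ ($E{\left(v \right)} = 7 - 2 = 5$)
$f{\left(X \right)} = 812544 - 736 X$ ($f{\left(X \right)} = - 736 \left(-1104 + X\right) = 812544 - 736 X$)
$M = -1003848$ ($M = 906 \left(-1113 + 5\right) = 906 \left(-1108\right) = -1003848$)
$f{\left(1259 \right)} + M = \left(812544 - 926624\right) - 1003848 = -114080 - 1003848 = -1117928$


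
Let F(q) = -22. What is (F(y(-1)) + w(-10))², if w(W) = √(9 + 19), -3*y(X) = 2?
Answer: 512 - 88*√7 ≈ 279.17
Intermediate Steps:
y(X) = -⅔ (y(X) = -⅓*2 = -⅔)
w(W) = 2*√7 (w(W) = √28 = 2*√7)
(F(y(-1)) + w(-10))² = (-22 + 2*√7)²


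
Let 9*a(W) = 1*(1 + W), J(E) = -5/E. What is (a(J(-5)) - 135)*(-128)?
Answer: 155264/9 ≈ 17252.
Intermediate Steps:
a(W) = ⅑ + W/9 (a(W) = (1*(1 + W))/9 = (1 + W)/9 = ⅑ + W/9)
(a(J(-5)) - 135)*(-128) = ((⅑ + (-5/(-5))/9) - 135)*(-128) = ((⅑ + (-5*(-⅕))/9) - 135)*(-128) = ((⅑ + (⅑)*1) - 135)*(-128) = ((⅑ + ⅑) - 135)*(-128) = (2/9 - 135)*(-128) = -1213/9*(-128) = 155264/9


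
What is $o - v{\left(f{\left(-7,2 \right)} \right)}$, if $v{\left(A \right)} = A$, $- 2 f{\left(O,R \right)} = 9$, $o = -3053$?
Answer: $- \frac{6097}{2} \approx -3048.5$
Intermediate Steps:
$f{\left(O,R \right)} = - \frac{9}{2}$ ($f{\left(O,R \right)} = \left(- \frac{1}{2}\right) 9 = - \frac{9}{2}$)
$o - v{\left(f{\left(-7,2 \right)} \right)} = -3053 - - \frac{9}{2} = -3053 + \frac{9}{2} = - \frac{6097}{2}$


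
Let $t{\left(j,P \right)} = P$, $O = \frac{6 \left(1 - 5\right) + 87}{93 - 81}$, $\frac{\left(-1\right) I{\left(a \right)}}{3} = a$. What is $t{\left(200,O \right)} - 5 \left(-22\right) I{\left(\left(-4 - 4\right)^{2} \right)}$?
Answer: $- \frac{84459}{4} \approx -21115.0$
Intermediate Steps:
$I{\left(a \right)} = - 3 a$
$O = \frac{21}{4}$ ($O = \frac{6 \left(-4\right) + 87}{12} = \left(-24 + 87\right) \frac{1}{12} = 63 \cdot \frac{1}{12} = \frac{21}{4} \approx 5.25$)
$t{\left(200,O \right)} - 5 \left(-22\right) I{\left(\left(-4 - 4\right)^{2} \right)} = \frac{21}{4} - 5 \left(-22\right) \left(- 3 \left(-4 - 4\right)^{2}\right) = \frac{21}{4} - - 110 \left(- 3 \left(-8\right)^{2}\right) = \frac{21}{4} - - 110 \left(\left(-3\right) 64\right) = \frac{21}{4} - \left(-110\right) \left(-192\right) = \frac{21}{4} - 21120 = - \frac{84459}{4}$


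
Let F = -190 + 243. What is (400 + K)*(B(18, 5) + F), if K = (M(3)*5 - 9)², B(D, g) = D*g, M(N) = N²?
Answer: 242528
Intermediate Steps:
F = 53
K = 1296 (K = (3²*5 - 9)² = (9*5 - 9)² = (45 - 9)² = 36² = 1296)
(400 + K)*(B(18, 5) + F) = (400 + 1296)*(18*5 + 53) = 1696*(90 + 53) = 1696*143 = 242528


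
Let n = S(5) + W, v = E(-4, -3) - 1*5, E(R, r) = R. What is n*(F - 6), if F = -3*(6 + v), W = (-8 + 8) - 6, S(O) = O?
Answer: -3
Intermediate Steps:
W = -6 (W = 0 - 6 = -6)
v = -9 (v = -4 - 1*5 = -4 - 5 = -9)
F = 9 (F = -3*(6 - 9) = -3*(-3) = 9)
n = -1 (n = 5 - 6 = -1)
n*(F - 6) = -(9 - 6) = -1*3 = -3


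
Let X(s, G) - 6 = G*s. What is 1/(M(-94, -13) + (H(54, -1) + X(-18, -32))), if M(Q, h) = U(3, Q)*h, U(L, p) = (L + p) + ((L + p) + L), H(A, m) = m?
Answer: 1/2908 ≈ 0.00034388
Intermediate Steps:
X(s, G) = 6 + G*s
U(L, p) = 2*p + 3*L (U(L, p) = (L + p) + (p + 2*L) = 2*p + 3*L)
M(Q, h) = h*(9 + 2*Q) (M(Q, h) = (2*Q + 3*3)*h = (2*Q + 9)*h = (9 + 2*Q)*h = h*(9 + 2*Q))
1/(M(-94, -13) + (H(54, -1) + X(-18, -32))) = 1/(-13*(9 + 2*(-94)) + (-1 + (6 - 32*(-18)))) = 1/(-13*(9 - 188) + (-1 + (6 + 576))) = 1/(-13*(-179) + (-1 + 582)) = 1/(2327 + 581) = 1/2908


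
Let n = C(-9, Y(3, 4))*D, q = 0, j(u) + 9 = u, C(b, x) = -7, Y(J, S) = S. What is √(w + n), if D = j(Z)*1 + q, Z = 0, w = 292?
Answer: √355 ≈ 18.841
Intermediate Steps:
j(u) = -9 + u
D = -9 (D = (-9 + 0)*1 + 0 = -9*1 + 0 = -9 + 0 = -9)
n = 63 (n = -7*(-9) = 63)
√(w + n) = √(292 + 63) = √355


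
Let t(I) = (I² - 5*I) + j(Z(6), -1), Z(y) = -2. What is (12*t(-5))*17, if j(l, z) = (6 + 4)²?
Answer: 30600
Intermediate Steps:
j(l, z) = 100 (j(l, z) = 10² = 100)
t(I) = 100 + I² - 5*I (t(I) = (I² - 5*I) + 100 = 100 + I² - 5*I)
(12*t(-5))*17 = (12*(100 + (-5)² - 5*(-5)))*17 = (12*(100 + 25 + 25))*17 = (12*150)*17 = 1800*17 = 30600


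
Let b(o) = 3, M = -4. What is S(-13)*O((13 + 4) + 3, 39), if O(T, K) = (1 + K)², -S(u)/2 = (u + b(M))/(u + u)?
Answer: -16000/13 ≈ -1230.8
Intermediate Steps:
S(u) = -(3 + u)/u (S(u) = -2*(u + 3)/(u + u) = -2*(3 + u)/(2*u) = -2*(3 + u)*1/(2*u) = -(3 + u)/u)
S(-13)*O((13 + 4) + 3, 39) = ((-3 - 1*(-13))/(-13))*(1 + 39)² = -(-3 + 13)/13*40² = -1/13*10*1600 = -10/13*1600 = -16000/13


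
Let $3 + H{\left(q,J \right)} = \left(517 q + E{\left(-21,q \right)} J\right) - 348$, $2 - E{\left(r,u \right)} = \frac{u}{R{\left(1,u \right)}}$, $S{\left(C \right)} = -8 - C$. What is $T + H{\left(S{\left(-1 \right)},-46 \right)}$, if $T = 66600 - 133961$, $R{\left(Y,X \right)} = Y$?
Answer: $-71745$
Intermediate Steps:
$E{\left(r,u \right)} = 2 - u$ ($E{\left(r,u \right)} = 2 - \frac{u}{1} = 2 - u 1 = 2 - u$)
$H{\left(q,J \right)} = -351 + 517 q + J \left(2 - q\right)$ ($H{\left(q,J \right)} = -3 - \left(348 - 517 q - \left(2 - q\right) J\right) = -3 - \left(348 - 517 q - J \left(2 - q\right)\right) = -3 + \left(-348 + 517 q + J \left(2 - q\right)\right) = -351 + 517 q + J \left(2 - q\right)$)
$T = -67361$ ($T = 66600 - 133961 = -67361$)
$T + H{\left(S{\left(-1 \right)},-46 \right)} = -67361 - \left(351 - 517 \left(-8 - -1\right) - 46 \left(-2 - 7\right)\right) = -67361 - \left(351 - 517 \left(-8 + 1\right) - 46 \left(-2 + \left(-8 + 1\right)\right)\right) = -67361 - \left(3970 - 46 \left(-2 - 7\right)\right) = -67361 - \left(3970 + 414\right) = -67361 - 4384 = -71745$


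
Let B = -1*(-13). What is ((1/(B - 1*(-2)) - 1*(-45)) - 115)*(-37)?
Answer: 38813/15 ≈ 2587.5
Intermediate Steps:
B = 13
((1/(B - 1*(-2)) - 1*(-45)) - 115)*(-37) = ((1/(13 - 1*(-2)) - 1*(-45)) - 115)*(-37) = ((1/(13 + 2) + 45) - 115)*(-37) = ((1/15 + 45) - 115)*(-37) = (676/15 - 115)*(-37) = -1049/15*(-37) = 38813/15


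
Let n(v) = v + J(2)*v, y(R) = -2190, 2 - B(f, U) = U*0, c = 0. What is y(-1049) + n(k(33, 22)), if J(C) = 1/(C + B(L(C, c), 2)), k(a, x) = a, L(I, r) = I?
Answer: -8595/4 ≈ -2148.8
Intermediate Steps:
B(f, U) = 2 (B(f, U) = 2 - U*0 = 2 - 1*0 = 2 + 0 = 2)
J(C) = 1/(2 + C) (J(C) = 1/(C + 2) = 1/(2 + C))
n(v) = 5*v/4 (n(v) = v + v/(2 + 2) = v + v/4 = 5*v/4)
y(-1049) + n(k(33, 22)) = -2190 + (5/4)*33 = -2190 + 165/4 = -8595/4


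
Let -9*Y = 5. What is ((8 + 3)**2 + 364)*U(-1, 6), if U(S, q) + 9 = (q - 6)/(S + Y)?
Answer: -4365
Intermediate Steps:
Y = -5/9 (Y = -1/9*5 = -5/9 ≈ -0.55556)
U(S, q) = -9 + (-6 + q)/(-5/9 + S) (U(S, q) = -9 + (q - 6)/(S - 5/9) = -9 + (-6 + q)/(-5/9 + S))
((8 + 3)**2 + 364)*U(-1, 6) = ((8 + 3)**2 + 364)*(9*(-1 + 6 - 9*(-1))/(-5 + 9*(-1))) = (11**2 + 364)*(9*(-1 + 6 + 9)/(-5 - 9)) = (121 + 364)*(9*14/(-14)) = 485*(9*(-1/14)*14) = 485*(-9) = -4365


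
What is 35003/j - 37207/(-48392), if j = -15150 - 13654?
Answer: -155538687/348470792 ≈ -0.44635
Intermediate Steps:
j = -28804
35003/j - 37207/(-48392) = 35003/(-28804) - 37207/(-48392) = 35003*(-1/28804) - 37207*(-1/48392) = -35003/28804 + 37207/48392 = -155538687/348470792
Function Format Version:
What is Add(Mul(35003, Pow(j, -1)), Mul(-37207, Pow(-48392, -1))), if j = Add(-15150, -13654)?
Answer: Rational(-155538687, 348470792) ≈ -0.44635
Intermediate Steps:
j = -28804
Add(Mul(35003, Pow(j, -1)), Mul(-37207, Pow(-48392, -1))) = Add(Mul(35003, Pow(-28804, -1)), Mul(-37207, Pow(-48392, -1))) = Add(Mul(35003, Rational(-1, 28804)), Mul(-37207, Rational(-1, 48392))) = Add(Rational(-35003, 28804), Rational(37207, 48392)) = Rational(-155538687, 348470792)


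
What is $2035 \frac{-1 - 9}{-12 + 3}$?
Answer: $\frac{20350}{9} \approx 2261.1$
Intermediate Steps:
$2035 \frac{-1 - 9}{-12 + 3} = 2035 \left(- \frac{10}{-9}\right) = 2035 \left(\left(-10\right) \left(- \frac{1}{9}\right)\right) = 2035 \cdot \frac{10}{9} = \frac{20350}{9}$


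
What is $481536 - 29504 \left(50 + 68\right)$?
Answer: $-2999936$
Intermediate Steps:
$481536 - 29504 \left(50 + 68\right) = 481536 - 29504 \cdot 118 = 481536 - 3481472 = -2999936$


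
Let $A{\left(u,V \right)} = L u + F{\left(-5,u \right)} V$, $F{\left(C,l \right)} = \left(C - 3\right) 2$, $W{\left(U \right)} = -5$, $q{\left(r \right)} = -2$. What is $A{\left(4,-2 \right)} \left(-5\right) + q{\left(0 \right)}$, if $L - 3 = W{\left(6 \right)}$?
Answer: $-122$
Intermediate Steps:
$L = -2$ ($L = 3 - 5 = -2$)
$F{\left(C,l \right)} = -6 + 2 C$ ($F{\left(C,l \right)} = \left(-3 + C\right) 2 = -6 + 2 C$)
$A{\left(u,V \right)} = - 16 V - 2 u$ ($A{\left(u,V \right)} = - 2 u + \left(-6 + 2 \left(-5\right)\right) V = - 2 u + \left(-6 - 10\right) V = - 2 u - 16 V = - 16 V - 2 u$)
$A{\left(4,-2 \right)} \left(-5\right) + q{\left(0 \right)} = \left(\left(-16\right) \left(-2\right) - 8\right) \left(-5\right) - 2 = \left(32 - 8\right) \left(-5\right) - 2 = 24 \left(-5\right) - 2 = -120 - 2 = -122$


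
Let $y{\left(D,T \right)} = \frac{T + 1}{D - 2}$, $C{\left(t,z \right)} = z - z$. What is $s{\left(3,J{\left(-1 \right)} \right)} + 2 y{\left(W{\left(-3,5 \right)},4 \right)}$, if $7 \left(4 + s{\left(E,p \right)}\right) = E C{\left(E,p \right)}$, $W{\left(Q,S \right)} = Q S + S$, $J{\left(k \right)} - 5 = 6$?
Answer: $- \frac{29}{6} \approx -4.8333$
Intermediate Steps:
$J{\left(k \right)} = 11$ ($J{\left(k \right)} = 5 + 6 = 11$)
$C{\left(t,z \right)} = 0$
$W{\left(Q,S \right)} = S + Q S$
$y{\left(D,T \right)} = \frac{1 + T}{-2 + D}$
$s{\left(E,p \right)} = -4$ ($s{\left(E,p \right)} = -4 + \frac{E 0}{7} = -4 + \frac{1}{7} \cdot 0 = -4 + 0 = -4$)
$s{\left(3,J{\left(-1 \right)} \right)} + 2 y{\left(W{\left(-3,5 \right)},4 \right)} = -4 + 2 \frac{1 + 4}{-2 + 5 \left(1 - 3\right)} = -4 + 2 \frac{1}{-2 + 5 \left(-2\right)} 5 = -4 + 2 \frac{1}{-2 - 10} \cdot 5 = -4 + 2 \frac{1}{-12} \cdot 5 = -4 + 2 \left(\left(- \frac{1}{12}\right) 5\right) = -4 + 2 \left(- \frac{5}{12}\right) = -4 - \frac{5}{6} = - \frac{29}{6}$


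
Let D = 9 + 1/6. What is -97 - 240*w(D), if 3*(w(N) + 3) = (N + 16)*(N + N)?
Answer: -326593/9 ≈ -36288.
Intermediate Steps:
D = 55/6 (D = 9 + ⅙ = 55/6 ≈ 9.1667)
w(N) = -3 + 2*N*(16 + N)/3 (w(N) = -3 + ((N + 16)*(N + N))/3 = -3 + ((16 + N)*(2*N))/3 = -3 + (2*N*(16 + N))/3 = -3 + 2*N*(16 + N)/3)
-97 - 240*w(D) = -97 - 240*(-3 + 2*(55/6)²/3 + (32/3)*(55/6)) = -97 - 240*(-3 + (⅔)*(3025/36) + 880/9) = -97 - 240*(-3 + 3025/54 + 880/9) = -97 - 240*8143/54 = -97 - 325720/9 = -326593/9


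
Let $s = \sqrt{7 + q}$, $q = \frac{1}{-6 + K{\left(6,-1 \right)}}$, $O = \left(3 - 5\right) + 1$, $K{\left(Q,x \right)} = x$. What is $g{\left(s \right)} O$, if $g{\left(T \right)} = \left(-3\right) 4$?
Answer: $12$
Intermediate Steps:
$O = -1$ ($O = -2 + 1 = -1$)
$q = - \frac{1}{7}$ ($q = \frac{1}{-6 - 1} = \frac{1}{-7} = - \frac{1}{7} \approx -0.14286$)
$s = \frac{4 \sqrt{21}}{7}$ ($s = \sqrt{7 - \frac{1}{7}} = \sqrt{\frac{48}{7}} = \frac{4 \sqrt{21}}{7} \approx 2.6186$)
$g{\left(T \right)} = -12$
$g{\left(s \right)} O = \left(-12\right) \left(-1\right) = 12$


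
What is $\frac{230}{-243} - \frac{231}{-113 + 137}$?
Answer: $- \frac{20551}{1944} \approx -10.572$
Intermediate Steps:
$\frac{230}{-243} - \frac{231}{-113 + 137} = 230 \left(- \frac{1}{243}\right) - \frac{231}{24} = - \frac{230}{243} - \frac{77}{8} = - \frac{20551}{1944}$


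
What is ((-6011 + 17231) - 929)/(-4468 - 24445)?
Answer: -10291/28913 ≈ -0.35593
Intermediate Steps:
((-6011 + 17231) - 929)/(-4468 - 24445) = (11220 - 929)/(-28913) = 10291*(-1/28913) = -10291/28913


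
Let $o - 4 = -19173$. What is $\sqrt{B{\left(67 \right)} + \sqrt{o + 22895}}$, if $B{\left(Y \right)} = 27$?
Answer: $3 \sqrt{3 + \sqrt{46}} \approx 9.383$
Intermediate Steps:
$o = -19169$ ($o = 4 - 19173 = -19169$)
$\sqrt{B{\left(67 \right)} + \sqrt{o + 22895}} = \sqrt{27 + \sqrt{-19169 + 22895}} = \sqrt{27 + \sqrt{3726}} = \sqrt{27 + 9 \sqrt{46}}$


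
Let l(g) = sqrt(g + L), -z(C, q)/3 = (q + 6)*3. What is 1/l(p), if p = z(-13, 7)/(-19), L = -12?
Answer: -I*sqrt(2109)/111 ≈ -0.41373*I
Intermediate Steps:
z(C, q) = -54 - 9*q (z(C, q) = -3*(q + 6)*3 = -3*(6 + q)*3 = -3*(18 + 3*q) = -54 - 9*q)
p = 117/19 (p = (-54 - 9*7)/(-19) = (-54 - 63)*(-1/19) = -117*(-1/19) = 117/19 ≈ 6.1579)
l(g) = sqrt(-12 + g) (l(g) = sqrt(g - 12) = sqrt(-12 + g))
1/l(p) = 1/(sqrt(-12 + 117/19)) = 1/(sqrt(-111/19)) = 1/(I*sqrt(2109)/19) = -I*sqrt(2109)/111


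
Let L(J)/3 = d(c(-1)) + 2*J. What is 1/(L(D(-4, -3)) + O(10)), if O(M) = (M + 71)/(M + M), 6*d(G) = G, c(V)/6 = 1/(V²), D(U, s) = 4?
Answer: 20/621 ≈ 0.032206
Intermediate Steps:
c(V) = 6/V² (c(V) = 6/(V²) = 6/V²)
d(G) = G/6
O(M) = (71 + M)/(2*M) (O(M) = (71 + M)/((2*M)) = (71 + M)*(1/(2*M)) = (71 + M)/(2*M))
L(J) = 3 + 6*J (L(J) = 3*((6/(-1)²)/6 + 2*J) = 3*((6*1)/6 + 2*J) = 3*((⅙)*6 + 2*J) = 3*(1 + 2*J) = 3 + 6*J)
1/(L(D(-4, -3)) + O(10)) = 1/((3 + 6*4) + (½)*(71 + 10)/10) = 1/((3 + 24) + (½)*(⅒)*81) = 1/(27 + 81/20) = 1/(621/20) = 20/621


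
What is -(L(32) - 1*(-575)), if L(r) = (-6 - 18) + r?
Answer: -583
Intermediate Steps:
L(r) = -24 + r
-(L(32) - 1*(-575)) = -((-24 + 32) - 1*(-575)) = -(8 + 575) = -1*583 = -583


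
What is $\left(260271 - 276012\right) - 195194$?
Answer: $-210935$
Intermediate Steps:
$\left(260271 - 276012\right) - 195194 = -15741 - 195194 = -210935$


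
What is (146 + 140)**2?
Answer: 81796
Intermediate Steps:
(146 + 140)**2 = 286**2 = 81796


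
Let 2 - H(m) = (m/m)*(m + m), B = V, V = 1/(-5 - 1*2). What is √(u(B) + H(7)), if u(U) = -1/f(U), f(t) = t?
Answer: I*√5 ≈ 2.2361*I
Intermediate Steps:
V = -⅐ (V = 1/(-5 - 2) = 1/(-7) = -⅐ ≈ -0.14286)
B = -⅐ ≈ -0.14286
u(U) = -1/U
H(m) = 2 - 2*m (H(m) = 2 - m/m*(m + m) = 2 - 2*m)
√(u(B) + H(7)) = √(-1/(-⅐) + (2 - 2*7)) = √(-1*(-7) + (2 - 14)) = √(7 - 12) = √(-5) = I*√5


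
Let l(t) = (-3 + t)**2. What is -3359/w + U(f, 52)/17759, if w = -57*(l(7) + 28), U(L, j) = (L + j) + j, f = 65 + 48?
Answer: 8599531/6362796 ≈ 1.3515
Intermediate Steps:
f = 113
U(L, j) = L + 2*j
w = -2508 (w = -57*((-3 + 7)**2 + 28) = -57*(4**2 + 28) = -57*(16 + 28) = -57*44 = -2508)
-3359/w + U(f, 52)/17759 = -3359/(-2508) + (113 + 2*52)/17759 = -3359*(-1/2508) + (113 + 104)*(1/17759) = 3359/2508 + 217*(1/17759) = 3359/2508 + 31/2537 = 8599531/6362796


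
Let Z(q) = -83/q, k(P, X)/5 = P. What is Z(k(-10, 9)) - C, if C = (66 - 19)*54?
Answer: -126817/50 ≈ -2536.3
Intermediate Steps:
k(P, X) = 5*P
C = 2538 (C = 47*54 = 2538)
Z(k(-10, 9)) - C = -83/(5*(-10)) - 1*2538 = -83/(-50) - 2538 = -83*(-1/50) - 2538 = 83/50 - 2538 = -126817/50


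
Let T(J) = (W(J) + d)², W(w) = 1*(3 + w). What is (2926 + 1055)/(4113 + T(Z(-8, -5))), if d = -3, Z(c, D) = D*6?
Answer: 1327/1671 ≈ 0.79414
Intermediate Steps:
Z(c, D) = 6*D
W(w) = 3 + w
T(J) = J² (T(J) = ((3 + J) - 3)² = J²)
(2926 + 1055)/(4113 + T(Z(-8, -5))) = (2926 + 1055)/(4113 + (6*(-5))²) = 3981/(4113 + (-30)²) = 3981/(4113 + 900) = 3981/5013 = 3981*(1/5013) = 1327/1671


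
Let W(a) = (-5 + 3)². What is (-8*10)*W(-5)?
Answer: -320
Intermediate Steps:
W(a) = 4 (W(a) = (-2)² = 4)
(-8*10)*W(-5) = -8*10*4 = -80*4 = -320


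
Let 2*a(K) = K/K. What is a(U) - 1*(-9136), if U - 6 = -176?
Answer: 18273/2 ≈ 9136.5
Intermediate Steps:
U = -170 (U = 6 - 176 = -170)
a(K) = ½ (a(K) = (K/K)/2 = (½)*1 = ½)
a(U) - 1*(-9136) = ½ - 1*(-9136) = ½ + 9136 = 18273/2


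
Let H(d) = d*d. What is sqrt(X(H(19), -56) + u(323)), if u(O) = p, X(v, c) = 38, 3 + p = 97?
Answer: 2*sqrt(33) ≈ 11.489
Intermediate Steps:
H(d) = d**2
p = 94 (p = -3 + 97 = 94)
u(O) = 94
sqrt(X(H(19), -56) + u(323)) = sqrt(38 + 94) = sqrt(132) = 2*sqrt(33)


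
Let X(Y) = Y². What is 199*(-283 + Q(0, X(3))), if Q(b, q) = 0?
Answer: -56317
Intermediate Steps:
199*(-283 + Q(0, X(3))) = 199*(-283 + 0) = 199*(-283) = -56317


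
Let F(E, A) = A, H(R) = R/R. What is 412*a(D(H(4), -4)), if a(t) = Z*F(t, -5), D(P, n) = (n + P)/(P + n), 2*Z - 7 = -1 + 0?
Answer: -6180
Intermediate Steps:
H(R) = 1
Z = 3 (Z = 7/2 + (-1 + 0)/2 = 7/2 + (½)*(-1) = 7/2 - ½ = 3)
D(P, n) = 1 (D(P, n) = (P + n)/(P + n) = 1)
a(t) = -15 (a(t) = 3*(-5) = -15)
412*a(D(H(4), -4)) = 412*(-15) = -6180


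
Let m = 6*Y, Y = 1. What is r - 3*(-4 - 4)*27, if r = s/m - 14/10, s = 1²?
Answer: 19403/30 ≈ 646.77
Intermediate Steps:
s = 1
m = 6 (m = 6*1 = 6)
r = -37/30 (r = 1/6 - 14/10 = 1*(⅙) - 14*⅒ = ⅙ - 7/5 = -37/30 ≈ -1.2333)
r - 3*(-4 - 4)*27 = -37/30 - 3*(-4 - 4)*27 = -37/30 - 3*(-8)*27 = -37/30 + 24*27 = -37/30 + 648 = 19403/30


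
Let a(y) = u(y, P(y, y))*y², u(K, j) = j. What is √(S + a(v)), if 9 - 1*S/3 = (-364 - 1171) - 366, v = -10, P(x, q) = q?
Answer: √4730 ≈ 68.775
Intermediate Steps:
S = 5730 (S = 27 - 3*((-364 - 1171) - 366) = 27 - 3*(-1535 - 366) = 27 - 3*(-1901) = 27 + 5703 = 5730)
a(y) = y³ (a(y) = y*y² = y³)
√(S + a(v)) = √(5730 + (-10)³) = √(5730 - 1000) = √4730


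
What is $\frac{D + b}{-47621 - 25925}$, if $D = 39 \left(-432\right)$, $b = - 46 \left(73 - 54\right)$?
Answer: $\frac{8861}{36773} \approx 0.24096$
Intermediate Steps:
$b = -874$ ($b = \left(-46\right) 19 = -874$)
$D = -16848$
$\frac{D + b}{-47621 - 25925} = \frac{-16848 - 874}{-47621 - 25925} = - \frac{17722}{-73546} = \left(-17722\right) \left(- \frac{1}{73546}\right) = \frac{8861}{36773}$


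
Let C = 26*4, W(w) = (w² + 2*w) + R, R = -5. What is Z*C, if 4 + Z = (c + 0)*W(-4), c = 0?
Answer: -416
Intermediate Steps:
W(w) = -5 + w² + 2*w (W(w) = (w² + 2*w) - 5 = -5 + w² + 2*w)
C = 104
Z = -4 (Z = -4 + (0 + 0)*(-5 + (-4)² + 2*(-4)) = -4 + 0*(-5 + 16 - 8) = -4 + 0*3 = -4 + 0 = -4)
Z*C = -4*104 = -416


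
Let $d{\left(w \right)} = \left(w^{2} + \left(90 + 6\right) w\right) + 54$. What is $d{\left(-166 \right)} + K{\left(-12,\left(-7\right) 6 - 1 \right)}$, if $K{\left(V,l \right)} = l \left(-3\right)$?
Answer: $11803$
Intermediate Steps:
$K{\left(V,l \right)} = - 3 l$
$d{\left(w \right)} = 54 + w^{2} + 96 w$ ($d{\left(w \right)} = \left(w^{2} + 96 w\right) + 54 = 54 + w^{2} + 96 w$)
$d{\left(-166 \right)} + K{\left(-12,\left(-7\right) 6 - 1 \right)} = \left(54 + \left(-166\right)^{2} + 96 \left(-166\right)\right) - 3 \left(\left(-7\right) 6 - 1\right) = \left(54 + 27556 - 15936\right) - 3 \left(-42 - 1\right) = 11674 - -129 = 11674 + 129 = 11803$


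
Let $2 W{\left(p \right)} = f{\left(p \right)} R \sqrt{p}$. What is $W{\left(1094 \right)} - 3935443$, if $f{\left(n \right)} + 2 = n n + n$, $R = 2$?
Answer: $-3935443 + 1197928 \sqrt{1094} \approx 3.5687 \cdot 10^{7}$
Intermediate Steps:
$f{\left(n \right)} = -2 + n + n^{2}$ ($f{\left(n \right)} = -2 + \left(n n + n\right) = -2 + \left(n^{2} + n\right) = -2 + \left(n + n^{2}\right) = -2 + n + n^{2}$)
$W{\left(p \right)} = \sqrt{p} \left(-2 + p + p^{2}\right)$ ($W{\left(p \right)} = \frac{\left(-2 + p + p^{2}\right) 2 \sqrt{p}}{2} = \frac{2 \sqrt{p} \left(-2 + p + p^{2}\right)}{2} = \sqrt{p} \left(-2 + p + p^{2}\right)$)
$W{\left(1094 \right)} - 3935443 = \sqrt{1094} \left(-2 + 1094 + 1094^{2}\right) - 3935443 = \sqrt{1094} \left(-2 + 1094 + 1196836\right) - 3935443 = \sqrt{1094} \cdot 1197928 - 3935443 = 1197928 \sqrt{1094} - 3935443 = -3935443 + 1197928 \sqrt{1094}$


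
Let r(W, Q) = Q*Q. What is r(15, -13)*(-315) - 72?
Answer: -53307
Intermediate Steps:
r(W, Q) = Q²
r(15, -13)*(-315) - 72 = (-13)²*(-315) - 72 = 169*(-315) - 72 = -53235 - 72 = -53307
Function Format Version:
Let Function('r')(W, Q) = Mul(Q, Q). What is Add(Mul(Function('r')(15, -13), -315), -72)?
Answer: -53307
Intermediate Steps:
Function('r')(W, Q) = Pow(Q, 2)
Add(Mul(Function('r')(15, -13), -315), -72) = Add(Mul(Pow(-13, 2), -315), -72) = Add(Mul(169, -315), -72) = Add(-53235, -72) = -53307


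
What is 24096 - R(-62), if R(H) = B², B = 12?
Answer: 23952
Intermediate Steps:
R(H) = 144 (R(H) = 12² = 144)
24096 - R(-62) = 24096 - 1*144 = 24096 - 144 = 23952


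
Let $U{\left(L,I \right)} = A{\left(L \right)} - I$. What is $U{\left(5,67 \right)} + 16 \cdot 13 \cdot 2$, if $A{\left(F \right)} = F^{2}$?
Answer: $374$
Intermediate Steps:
$U{\left(L,I \right)} = L^{2} - I$
$U{\left(5,67 \right)} + 16 \cdot 13 \cdot 2 = \left(5^{2} - 67\right) + 16 \cdot 13 \cdot 2 = \left(25 - 67\right) + 208 \cdot 2 = -42 + 416 = 374$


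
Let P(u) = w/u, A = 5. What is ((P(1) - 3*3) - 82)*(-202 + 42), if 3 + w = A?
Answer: 14240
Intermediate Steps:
w = 2 (w = -3 + 5 = 2)
P(u) = 2/u
((P(1) - 3*3) - 82)*(-202 + 42) = ((2/1 - 3*3) - 82)*(-202 + 42) = ((2*1 - 9) - 82)*(-160) = ((2 - 9) - 82)*(-160) = (-7 - 82)*(-160) = -89*(-160) = 14240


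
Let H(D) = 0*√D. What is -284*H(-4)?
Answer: 0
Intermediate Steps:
H(D) = 0
-284*H(-4) = -284*0 = 0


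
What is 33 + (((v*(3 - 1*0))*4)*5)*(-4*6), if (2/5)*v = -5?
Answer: 18033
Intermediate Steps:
v = -25/2 (v = (5/2)*(-5) = -25/2 ≈ -12.500)
33 + (((v*(3 - 1*0))*4)*5)*(-4*6) = 33 + ((-25*(3 - 1*0)/2*4)*5)*(-4*6) = 33 + ((-25*(3 + 0)/2*4)*5)*(-24) = 33 + ((-25/2*3*4)*5)*(-24) = 33 + (-75/2*4*5)*(-24) = 33 - 150*5*(-24) = 33 - 750*(-24) = 33 + 18000 = 18033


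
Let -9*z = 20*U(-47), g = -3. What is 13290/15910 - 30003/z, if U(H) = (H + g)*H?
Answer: 492075957/74777000 ≈ 6.5806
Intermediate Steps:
U(H) = H*(-3 + H) (U(H) = (H - 3)*H = (-3 + H)*H = H*(-3 + H))
z = -47000/9 (z = -20*(-47*(-3 - 47))/9 = -20*(-47*(-50))/9 = -20*2350/9 = -⅑*47000 = -47000/9 ≈ -5222.2)
13290/15910 - 30003/z = 13290/15910 - 30003/(-47000/9) = 13290*(1/15910) - 30003*(-9/47000) = 1329/1591 + 270027/47000 = 492075957/74777000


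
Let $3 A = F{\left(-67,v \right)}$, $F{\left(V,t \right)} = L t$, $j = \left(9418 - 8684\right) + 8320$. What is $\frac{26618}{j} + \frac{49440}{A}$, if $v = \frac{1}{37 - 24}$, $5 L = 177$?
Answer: $\frac{14548752431}{267093} \approx 54471.0$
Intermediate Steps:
$L = \frac{177}{5}$ ($L = \frac{1}{5} \cdot 177 = \frac{177}{5} \approx 35.4$)
$v = \frac{1}{13} \approx 0.076923$
$j = 9054$ ($j = 734 + 8320 = 9054$)
$F{\left(V,t \right)} = \frac{177 t}{5}$
$A = \frac{59}{65}$ ($A = \frac{\frac{177}{5} \cdot \frac{1}{13}}{3} = \frac{1}{3} \cdot \frac{177}{65} = \frac{59}{65} \approx 0.90769$)
$\frac{26618}{j} + \frac{49440}{A} = \frac{26618}{9054} + \frac{49440}{\frac{59}{65}} = 26618 \cdot \frac{1}{9054} + 49440 \cdot \frac{65}{59} = \frac{13309}{4527} + \frac{3213600}{59} = \frac{14548752431}{267093}$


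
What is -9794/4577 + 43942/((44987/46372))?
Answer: 9326013543970/205905499 ≈ 45293.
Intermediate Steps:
-9794/4577 + 43942/((44987/46372)) = -9794*1/4577 + 43942/((44987*(1/46372))) = -9794/4577 + 43942/(44987/46372) = -9794/4577 + 43942*(46372/44987) = -9794/4577 + 2037678424/44987 = 9326013543970/205905499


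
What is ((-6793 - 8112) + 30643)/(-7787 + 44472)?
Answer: 15738/36685 ≈ 0.42900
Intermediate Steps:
((-6793 - 8112) + 30643)/(-7787 + 44472) = (-14905 + 30643)/36685 = 15738*(1/36685) = 15738/36685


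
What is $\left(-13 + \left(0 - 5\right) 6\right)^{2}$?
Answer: $1849$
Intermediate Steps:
$\left(-13 + \left(0 - 5\right) 6\right)^{2} = \left(-13 - 30\right)^{2} = \left(-43\right)^{2} = 1849$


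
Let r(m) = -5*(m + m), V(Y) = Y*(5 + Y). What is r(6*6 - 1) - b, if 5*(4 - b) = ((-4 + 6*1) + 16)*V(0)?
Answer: -354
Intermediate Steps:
r(m) = -10*m
b = 4 (b = 4 - ((-4 + 6*1) + 16)*0*(5 + 0)/5 = 4 - ((-4 + 6) + 16)*0*5/5 = 4 - (2 + 16)*0/5 = 4 - 18*0/5 = 4 - ⅕*0 = 4 + 0 = 4)
r(6*6 - 1) - b = -10*(6*6 - 1) - 1*4 = -10*(36 - 1) - 4 = -10*35 - 4 = -350 - 4 = -354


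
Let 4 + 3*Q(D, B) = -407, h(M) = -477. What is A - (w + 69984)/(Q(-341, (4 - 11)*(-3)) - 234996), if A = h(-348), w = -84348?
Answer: -112172805/235133 ≈ -477.06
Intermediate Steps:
Q(D, B) = -137 (Q(D, B) = -4/3 + (⅓)*(-407) = -4/3 - 407/3 = -137)
A = -477
A - (w + 69984)/(Q(-341, (4 - 11)*(-3)) - 234996) = -477 - (-84348 + 69984)/(-137 - 234996) = -477 - (-14364)/(-235133) = -477 - (-14364)*(-1)/235133 = -477 - 1*14364/235133 = -477 - 14364/235133 = -112172805/235133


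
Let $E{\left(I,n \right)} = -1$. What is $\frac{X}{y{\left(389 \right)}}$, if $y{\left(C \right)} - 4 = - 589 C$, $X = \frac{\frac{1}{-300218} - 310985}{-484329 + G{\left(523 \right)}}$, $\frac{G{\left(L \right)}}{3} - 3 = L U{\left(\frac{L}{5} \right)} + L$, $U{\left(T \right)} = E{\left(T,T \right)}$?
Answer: $- \frac{13337613533}{4759139172586560} \approx -2.8025 \cdot 10^{-6}$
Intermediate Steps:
$U{\left(T \right)} = -1$
$G{\left(L \right)} = 9$ ($G{\left(L \right)} = 9 + 3 \left(L \left(-1\right) + L\right) = 9 + 3 \left(- L + L\right) = 9 + 3 \cdot 0 = 9 + 0 = 9$)
$X = \frac{93363294731}{145401581760}$ ($X = \frac{\frac{1}{-300218} - 310985}{-484329 + 9} = \frac{- \frac{1}{300218} - 310985}{-484320} = \left(- \frac{93363294731}{300218}\right) \left(- \frac{1}{484320}\right) = \frac{93363294731}{145401581760} \approx 0.64211$)
$y{\left(C \right)} = 4 - 589 C$
$\frac{X}{y{\left(389 \right)}} = \frac{93363294731}{145401581760 \left(4 - 229121\right)} = \frac{93363294731}{145401581760 \left(-229117\right)} = \frac{93363294731}{145401581760} \left(- \frac{1}{229117}\right) = - \frac{13337613533}{4759139172586560}$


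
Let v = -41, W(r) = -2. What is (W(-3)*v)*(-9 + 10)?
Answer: 82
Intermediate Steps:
(W(-3)*v)*(-9 + 10) = (-2*(-41))*(-9 + 10) = 82*1 = 82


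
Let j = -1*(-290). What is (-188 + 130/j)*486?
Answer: -2643354/29 ≈ -91150.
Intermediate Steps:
j = 290
(-188 + 130/j)*486 = (-188 + 130/290)*486 = (-188 + 130*(1/290))*486 = (-188 + 13/29)*486 = -5439/29*486 = -2643354/29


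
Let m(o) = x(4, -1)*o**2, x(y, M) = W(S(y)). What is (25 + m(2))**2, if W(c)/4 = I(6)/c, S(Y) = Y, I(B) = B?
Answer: 2401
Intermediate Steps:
W(c) = 24/c (W(c) = 4*(6/c) = 24/c)
x(y, M) = 24/y
m(o) = 6*o**2 (m(o) = (24/4)*o**2 = (24*(1/4))*o**2 = 6*o**2)
(25 + m(2))**2 = (25 + 6*2**2)**2 = (25 + 6*4)**2 = (25 + 24)**2 = 49**2 = 2401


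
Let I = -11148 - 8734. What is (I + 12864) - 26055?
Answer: -33073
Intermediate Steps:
I = -19882
(I + 12864) - 26055 = (-19882 + 12864) - 26055 = -7018 - 26055 = -33073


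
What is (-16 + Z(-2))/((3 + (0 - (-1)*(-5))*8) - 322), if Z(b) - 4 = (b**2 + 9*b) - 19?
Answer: 45/359 ≈ 0.12535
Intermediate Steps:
Z(b) = -15 + b**2 + 9*b (Z(b) = 4 + ((b**2 + 9*b) - 19) = 4 + (-19 + b**2 + 9*b) = -15 + b**2 + 9*b)
(-16 + Z(-2))/((3 + (0 - (-1)*(-5))*8) - 322) = (-16 + (-15 + (-2)**2 + 9*(-2)))/((3 + (0 - (-1)*(-5))*8) - 322) = (-16 + (-15 + 4 - 18))/((3 + (0 - 1*5)*8) - 322) = (-16 - 29)/((3 + (0 - 5)*8) - 322) = -45/((3 - 5*8) - 322) = -45/((3 - 40) - 322) = -45/(-37 - 322) = -45/(-359) = -45*(-1/359) = 45/359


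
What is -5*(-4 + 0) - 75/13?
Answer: 185/13 ≈ 14.231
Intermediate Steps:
-5*(-4 + 0) - 75/13 = -5*(-4) - 75/13 = 20 - 15*5/13 = 20 - 75/13 = 185/13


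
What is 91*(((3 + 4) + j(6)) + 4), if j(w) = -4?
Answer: 637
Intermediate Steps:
91*(((3 + 4) + j(6)) + 4) = 91*(((3 + 4) - 4) + 4) = 91*((7 - 4) + 4) = 91*(3 + 4) = 91*7 = 637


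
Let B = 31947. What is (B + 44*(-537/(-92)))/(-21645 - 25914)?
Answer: -246896/364619 ≈ -0.67713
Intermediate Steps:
(B + 44*(-537/(-92)))/(-21645 - 25914) = (31947 + 44*(-537/(-92)))/(-21645 - 25914) = (31947 + 44*(-537*(-1/92)))/(-47559) = (31947 + 44*(537/92))*(-1/47559) = (31947 + 5907/23)*(-1/47559) = (740688/23)*(-1/47559) = -246896/364619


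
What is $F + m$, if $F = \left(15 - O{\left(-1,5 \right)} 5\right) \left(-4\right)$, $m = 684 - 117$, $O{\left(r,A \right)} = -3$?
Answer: $447$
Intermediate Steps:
$m = 567$
$F = -120$ ($F = \left(15 - \left(-3\right) 5\right) \left(-4\right) = \left(15 - -15\right) \left(-4\right) = \left(15 + 15\right) \left(-4\right) = 30 \left(-4\right) = -120$)
$F + m = -120 + 567 = 447$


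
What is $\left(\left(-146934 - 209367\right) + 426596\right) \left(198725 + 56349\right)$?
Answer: $17930426830$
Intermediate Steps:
$\left(\left(-146934 - 209367\right) + 426596\right) \left(198725 + 56349\right) = \left(\left(-146934 - 209367\right) + 426596\right) 255074 = \left(-356301 + 426596\right) 255074 = 70295 \cdot 255074 = 17930426830$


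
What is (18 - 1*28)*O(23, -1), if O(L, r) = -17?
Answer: 170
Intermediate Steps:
(18 - 1*28)*O(23, -1) = (18 - 1*28)*(-17) = (18 - 28)*(-17) = -10*(-17) = 170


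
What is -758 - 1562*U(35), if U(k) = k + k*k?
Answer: -1968878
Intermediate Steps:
U(k) = k + k**2
-758 - 1562*U(35) = -758 - 54670*(1 + 35) = -758 - 54670*36 = -758 - 1562*1260 = -758 - 1968120 = -1968878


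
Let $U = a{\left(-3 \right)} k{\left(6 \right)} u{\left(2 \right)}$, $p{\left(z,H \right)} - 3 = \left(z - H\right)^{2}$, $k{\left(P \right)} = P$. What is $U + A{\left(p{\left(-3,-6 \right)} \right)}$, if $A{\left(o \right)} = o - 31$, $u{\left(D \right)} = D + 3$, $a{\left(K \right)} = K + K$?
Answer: $-199$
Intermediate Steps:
$a{\left(K \right)} = 2 K$
$u{\left(D \right)} = 3 + D$
$p{\left(z,H \right)} = 3 + \left(z - H\right)^{2}$
$A{\left(o \right)} = -31 + o$ ($A{\left(o \right)} = o - 31 = -31 + o$)
$U = -180$ ($U = 2 \left(-3\right) 6 \left(3 + 2\right) = - 6 \cdot 6 \cdot 5 = \left(-6\right) 30 = -180$)
$U + A{\left(p{\left(-3,-6 \right)} \right)} = -180 - \left(28 - \left(-6 - -3\right)^{2}\right) = -180 - \left(28 - \left(-6 + 3\right)^{2}\right) = -180 - \left(28 - 9\right) = -180 + \left(-31 + \left(3 + 9\right)\right) = -180 + \left(-31 + 12\right) = -180 - 19 = -199$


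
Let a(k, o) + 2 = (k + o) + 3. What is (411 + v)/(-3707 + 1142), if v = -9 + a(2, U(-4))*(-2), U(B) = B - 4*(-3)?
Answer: -4/27 ≈ -0.14815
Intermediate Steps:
U(B) = 12 + B (U(B) = B + 12 = 12 + B)
a(k, o) = 1 + k + o (a(k, o) = -2 + ((k + o) + 3) = -2 + (3 + k + o) = 1 + k + o)
v = -31 (v = -9 + (1 + 2 + (12 - 4))*(-2) = -9 + (1 + 2 + 8)*(-2) = -9 + 11*(-2) = -9 - 22 = -31)
(411 + v)/(-3707 + 1142) = (411 - 31)/(-3707 + 1142) = 380/(-2565) = 380*(-1/2565) = -4/27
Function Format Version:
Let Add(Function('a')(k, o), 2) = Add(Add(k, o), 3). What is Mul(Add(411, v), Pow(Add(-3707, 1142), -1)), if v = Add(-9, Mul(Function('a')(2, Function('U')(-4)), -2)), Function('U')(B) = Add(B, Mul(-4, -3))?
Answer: Rational(-4, 27) ≈ -0.14815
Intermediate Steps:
Function('U')(B) = Add(12, B) (Function('U')(B) = Add(B, 12) = Add(12, B))
Function('a')(k, o) = Add(1, k, o) (Function('a')(k, o) = Add(-2, Add(Add(k, o), 3)) = Add(-2, Add(3, k, o)) = Add(1, k, o))
v = -31 (v = Add(-9, Mul(Add(1, 2, Add(12, -4)), -2)) = Add(-9, Mul(Add(1, 2, 8), -2)) = Add(-9, Mul(11, -2)) = Add(-9, -22) = -31)
Mul(Add(411, v), Pow(Add(-3707, 1142), -1)) = Mul(Add(411, -31), Pow(Add(-3707, 1142), -1)) = Mul(380, Pow(-2565, -1)) = Mul(380, Rational(-1, 2565)) = Rational(-4, 27)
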